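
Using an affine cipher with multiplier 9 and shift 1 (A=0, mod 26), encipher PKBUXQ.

P(15): 9·15+1=136≡6 → G
K(10): 9·10+1=91≡13 → N
B(1): 9·1+1=10 → K
U(20): 9·20+1=181≡25 → Z
X(23): 9·23+1=208≡0 → A
Q(16): 9·16+1=145≡15 → P

GNKZAP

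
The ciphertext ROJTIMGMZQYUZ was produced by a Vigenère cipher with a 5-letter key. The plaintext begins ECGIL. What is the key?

NMDLX

Subtract each crib letter from the matching ciphertext letter (mod 26):
R(17)−E(4)=13 → N
O(14)−C(2)=12 → M
J(9)−G(6)=3 → D
T(19)−I(8)=11 → L
I(8)−L(11)=-3≡23 → X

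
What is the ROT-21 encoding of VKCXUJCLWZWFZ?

QFXSPEXGRURAU

V(21): 21+21=42≡16 → Q
K(10): 10+21=31≡5 → F
C(2): 2+21=23 → X
X(23): 23+21=44≡18 → S
U(20): 20+21=41≡15 → P
J(9): 9+21=30≡4 → E
C(2): 2+21=23 → X
L(11): 11+21=32≡6 → G
W(22): 22+21=43≡17 → R
Z(25): 25+21=46≡20 → U
W(22): 22+21=43≡17 → R
F(5): 5+21=26≡0 → A
Z(25): 25+21=46≡20 → U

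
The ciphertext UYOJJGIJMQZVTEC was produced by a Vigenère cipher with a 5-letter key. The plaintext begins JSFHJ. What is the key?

Subtract each crib letter from the matching ciphertext letter (mod 26):
U(20)−J(9)=11 → L
Y(24)−S(18)=6 → G
O(14)−F(5)=9 → J
J(9)−H(7)=2 → C
J(9)−J(9)=0 → A

LGJCA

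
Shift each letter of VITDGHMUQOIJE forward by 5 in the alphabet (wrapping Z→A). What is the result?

V(21): 21+5=26≡0 → A
I(8): 8+5=13 → N
T(19): 19+5=24 → Y
D(3): 3+5=8 → I
G(6): 6+5=11 → L
H(7): 7+5=12 → M
M(12): 12+5=17 → R
U(20): 20+5=25 → Z
Q(16): 16+5=21 → V
O(14): 14+5=19 → T
I(8): 8+5=13 → N
J(9): 9+5=14 → O
E(4): 4+5=9 → J

ANYILMRZVTNOJ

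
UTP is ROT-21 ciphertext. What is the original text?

ZYU

U(20): 20−21=-1≡25 → Z
T(19): 19−21=-2≡24 → Y
P(15): 15−21=-6≡20 → U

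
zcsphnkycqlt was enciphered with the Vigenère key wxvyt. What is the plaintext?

Repeat the key across the ciphertext: wxvytwxvytwx
z(25)−w(22): 3 → d
c(2)−x(23): -21≡5 → f
s(18)−v(21): -3≡23 → x
p(15)−y(24): -9≡17 → r
h(7)−t(19): -12≡14 → o
n(13)−w(22): -9≡17 → r
k(10)−x(23): -13≡13 → n
y(24)−v(21): 3 → d
c(2)−y(24): -22≡4 → e
q(16)−t(19): -3≡23 → x
l(11)−w(22): -11≡15 → p
t(19)−x(23): -4≡22 → w

dfxrorndexpw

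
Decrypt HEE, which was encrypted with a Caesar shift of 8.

H(7): 7−8=-1≡25 → Z
E(4): 4−8=-4≡22 → W
E(4): 4−8=-4≡22 → W

ZWW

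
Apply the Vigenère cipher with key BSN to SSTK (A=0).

Repeat the key across the message: BSNB
S(18)+B(1): 19 → T
S(18)+S(18): 36≡10 → K
T(19)+N(13): 32≡6 → G
K(10)+B(1): 11 → L

TKGL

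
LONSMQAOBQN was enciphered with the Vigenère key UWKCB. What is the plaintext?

RSDQLWEEZPT

Repeat the key across the ciphertext: UWKCBUWKCBU
L(11)−U(20): -9≡17 → R
O(14)−W(22): -8≡18 → S
N(13)−K(10): 3 → D
S(18)−C(2): 16 → Q
M(12)−B(1): 11 → L
Q(16)−U(20): -4≡22 → W
A(0)−W(22): -22≡4 → E
O(14)−K(10): 4 → E
B(1)−C(2): -1≡25 → Z
Q(16)−B(1): 15 → P
N(13)−U(20): -7≡19 → T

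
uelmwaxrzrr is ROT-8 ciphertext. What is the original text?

u(20): 20−8=12 → m
e(4): 4−8=-4≡22 → w
l(11): 11−8=3 → d
m(12): 12−8=4 → e
w(22): 22−8=14 → o
a(0): 0−8=-8≡18 → s
x(23): 23−8=15 → p
r(17): 17−8=9 → j
z(25): 25−8=17 → r
r(17): 17−8=9 → j
r(17): 17−8=9 → j

mwdeospjrjj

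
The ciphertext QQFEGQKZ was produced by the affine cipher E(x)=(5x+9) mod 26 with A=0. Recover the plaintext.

The inverse of 5 mod 26 is 21, since 5·21=105≡1. Apply D(y)=21·(y−9) mod 26:
Q(16): 21·(16−9)=147≡17 → R
Q(16): 21·(16−9)=147≡17 → R
F(5): 21·(5−9)=-84≡20 → U
E(4): 21·(4−9)=-105≡25 → Z
G(6): 21·(6−9)=-63≡15 → P
Q(16): 21·(16−9)=147≡17 → R
K(10): 21·(10−9)=21 → V
Z(25): 21·(25−9)=336≡24 → Y

RRUZPRVY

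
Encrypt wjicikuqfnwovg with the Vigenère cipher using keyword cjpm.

Repeat the key across the message: cjpmcjpmcjpmcj
w(22)+c(2): 24 → y
j(9)+j(9): 18 → s
i(8)+p(15): 23 → x
c(2)+m(12): 14 → o
i(8)+c(2): 10 → k
k(10)+j(9): 19 → t
u(20)+p(15): 35≡9 → j
q(16)+m(12): 28≡2 → c
f(5)+c(2): 7 → h
n(13)+j(9): 22 → w
w(22)+p(15): 37≡11 → l
o(14)+m(12): 26≡0 → a
v(21)+c(2): 23 → x
g(6)+j(9): 15 → p

ysxoktjchwlaxp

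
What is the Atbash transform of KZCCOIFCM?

K(10) → P(15)
Z(25) → A(0)
C(2) → X(23)
C(2) → X(23)
O(14) → L(11)
I(8) → R(17)
F(5) → U(20)
C(2) → X(23)
M(12) → N(13)

PAXXLRUXN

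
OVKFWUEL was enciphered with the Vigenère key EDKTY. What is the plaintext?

Repeat the key across the ciphertext: EDKTYEDK
O(14)−E(4): 10 → K
V(21)−D(3): 18 → S
K(10)−K(10): 0 → A
F(5)−T(19): -14≡12 → M
W(22)−Y(24): -2≡24 → Y
U(20)−E(4): 16 → Q
E(4)−D(3): 1 → B
L(11)−K(10): 1 → B

KSAMYQBB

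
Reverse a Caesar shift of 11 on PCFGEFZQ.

ERUVTUOF

P(15): 15−11=4 → E
C(2): 2−11=-9≡17 → R
F(5): 5−11=-6≡20 → U
G(6): 6−11=-5≡21 → V
E(4): 4−11=-7≡19 → T
F(5): 5−11=-6≡20 → U
Z(25): 25−11=14 → O
Q(16): 16−11=5 → F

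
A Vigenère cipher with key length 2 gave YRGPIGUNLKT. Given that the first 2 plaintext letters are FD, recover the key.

Subtract each crib letter from the matching ciphertext letter (mod 26):
Y(24)−F(5)=19 → T
R(17)−D(3)=14 → O

TO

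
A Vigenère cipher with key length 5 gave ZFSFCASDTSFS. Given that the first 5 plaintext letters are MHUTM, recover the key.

Subtract each crib letter from the matching ciphertext letter (mod 26):
Z(25)−M(12)=13 → N
F(5)−H(7)=-2≡24 → Y
S(18)−U(20)=-2≡24 → Y
F(5)−T(19)=-14≡12 → M
C(2)−M(12)=-10≡16 → Q

NYYMQ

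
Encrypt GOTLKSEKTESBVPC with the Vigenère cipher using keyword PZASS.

VNTDCHDKLWHAVHU

Repeat the key across the message: PZASSPZASSPZASS
G(6)+P(15): 21 → V
O(14)+Z(25): 39≡13 → N
T(19)+A(0): 19 → T
L(11)+S(18): 29≡3 → D
K(10)+S(18): 28≡2 → C
S(18)+P(15): 33≡7 → H
E(4)+Z(25): 29≡3 → D
K(10)+A(0): 10 → K
T(19)+S(18): 37≡11 → L
E(4)+S(18): 22 → W
S(18)+P(15): 33≡7 → H
B(1)+Z(25): 26≡0 → A
V(21)+A(0): 21 → V
P(15)+S(18): 33≡7 → H
C(2)+S(18): 20 → U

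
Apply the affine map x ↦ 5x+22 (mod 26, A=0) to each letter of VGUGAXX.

V(21): 5·21+22=127≡23 → X
G(6): 5·6+22=52≡0 → A
U(20): 5·20+22=122≡18 → S
G(6): 5·6+22=52≡0 → A
A(0): 5·0+22=22 → W
X(23): 5·23+22=137≡7 → H
X(23): 5·23+22=137≡7 → H

XASAWHH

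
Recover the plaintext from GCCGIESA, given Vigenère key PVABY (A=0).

RHCFKPXA

Repeat the key across the ciphertext: PVABYPVA
G(6)−P(15): -9≡17 → R
C(2)−V(21): -19≡7 → H
C(2)−A(0): 2 → C
G(6)−B(1): 5 → F
I(8)−Y(24): -16≡10 → K
E(4)−P(15): -11≡15 → P
S(18)−V(21): -3≡23 → X
A(0)−A(0): 0 → A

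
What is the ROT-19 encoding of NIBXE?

N(13): 13+19=32≡6 → G
I(8): 8+19=27≡1 → B
B(1): 1+19=20 → U
X(23): 23+19=42≡16 → Q
E(4): 4+19=23 → X

GBUQX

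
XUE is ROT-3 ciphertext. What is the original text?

X(23): 23−3=20 → U
U(20): 20−3=17 → R
E(4): 4−3=1 → B

URB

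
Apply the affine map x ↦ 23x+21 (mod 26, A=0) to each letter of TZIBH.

T(19): 23·19+21=458≡16 → Q
Z(25): 23·25+21=596≡24 → Y
I(8): 23·8+21=205≡23 → X
B(1): 23·1+21=44≡18 → S
H(7): 23·7+21=182≡0 → A

QYXSA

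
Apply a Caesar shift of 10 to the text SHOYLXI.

S(18): 18+10=28≡2 → C
H(7): 7+10=17 → R
O(14): 14+10=24 → Y
Y(24): 24+10=34≡8 → I
L(11): 11+10=21 → V
X(23): 23+10=33≡7 → H
I(8): 8+10=18 → S

CRYIVHS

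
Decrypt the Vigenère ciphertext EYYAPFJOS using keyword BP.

Repeat the key across the ciphertext: BPBPBPBPB
E(4)−B(1): 3 → D
Y(24)−P(15): 9 → J
Y(24)−B(1): 23 → X
A(0)−P(15): -15≡11 → L
P(15)−B(1): 14 → O
F(5)−P(15): -10≡16 → Q
J(9)−B(1): 8 → I
O(14)−P(15): -1≡25 → Z
S(18)−B(1): 17 → R

DJXLOQIZR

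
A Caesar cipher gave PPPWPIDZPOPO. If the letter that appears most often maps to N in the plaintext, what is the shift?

2

The most frequent ciphertext letter is P (appears 6 times).
P is position 15; N is position 13.
Shift = 2.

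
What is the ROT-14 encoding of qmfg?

q(16): 16+14=30≡4 → e
m(12): 12+14=26≡0 → a
f(5): 5+14=19 → t
g(6): 6+14=20 → u

eatu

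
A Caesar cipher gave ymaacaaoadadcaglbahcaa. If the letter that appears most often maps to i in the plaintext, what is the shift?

The most frequent ciphertext letter is a (appears 10 times).
a is position 0; i is position 8.
Shift = -8≡18.

18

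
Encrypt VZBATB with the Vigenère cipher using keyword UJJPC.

PIKPVV

Repeat the key across the message: UJJPCU
V(21)+U(20): 41≡15 → P
Z(25)+J(9): 34≡8 → I
B(1)+J(9): 10 → K
A(0)+P(15): 15 → P
T(19)+C(2): 21 → V
B(1)+U(20): 21 → V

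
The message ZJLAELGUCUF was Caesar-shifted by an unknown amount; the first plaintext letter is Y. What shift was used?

From the crib: Z(25)−Y(24)=1, so the shift is 1.

1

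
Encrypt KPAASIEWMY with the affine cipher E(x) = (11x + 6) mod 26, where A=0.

K(10): 11·10+6=116≡12 → M
P(15): 11·15+6=171≡15 → P
A(0): 11·0+6=6 → G
A(0): 11·0+6=6 → G
S(18): 11·18+6=204≡22 → W
I(8): 11·8+6=94≡16 → Q
E(4): 11·4+6=50≡24 → Y
W(22): 11·22+6=248≡14 → O
M(12): 11·12+6=138≡8 → I
Y(24): 11·24+6=270≡10 → K

MPGGWQYOIK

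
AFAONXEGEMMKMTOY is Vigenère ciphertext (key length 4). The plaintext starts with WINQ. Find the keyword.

Subtract each crib letter from the matching ciphertext letter (mod 26):
A(0)−W(22)=-22≡4 → E
F(5)−I(8)=-3≡23 → X
A(0)−N(13)=-13≡13 → N
O(14)−Q(16)=-2≡24 → Y

EXNY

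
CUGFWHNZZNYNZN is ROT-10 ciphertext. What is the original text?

C(2): 2−10=-8≡18 → S
U(20): 20−10=10 → K
G(6): 6−10=-4≡22 → W
F(5): 5−10=-5≡21 → V
W(22): 22−10=12 → M
H(7): 7−10=-3≡23 → X
N(13): 13−10=3 → D
Z(25): 25−10=15 → P
Z(25): 25−10=15 → P
N(13): 13−10=3 → D
Y(24): 24−10=14 → O
N(13): 13−10=3 → D
Z(25): 25−10=15 → P
N(13): 13−10=3 → D

SKWVMXDPPDODPD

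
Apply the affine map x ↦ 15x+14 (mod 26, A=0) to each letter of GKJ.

G(6): 15·6+14=104≡0 → A
K(10): 15·10+14=164≡8 → I
J(9): 15·9+14=149≡19 → T

AIT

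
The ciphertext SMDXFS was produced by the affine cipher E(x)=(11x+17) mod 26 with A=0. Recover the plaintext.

The inverse of 11 mod 26 is 19, since 11·19=209≡1. Apply D(y)=19·(y−17) mod 26:
S(18): 19·(18−17)=19 → T
M(12): 19·(12−17)=-95≡9 → J
D(3): 19·(3−17)=-266≡20 → U
X(23): 19·(23−17)=114≡10 → K
F(5): 19·(5−17)=-228≡6 → G
S(18): 19·(18−17)=19 → T

TJUKGT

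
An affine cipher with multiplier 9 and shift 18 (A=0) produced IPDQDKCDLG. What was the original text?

WRHUHCEHFQ

The inverse of 9 mod 26 is 3, since 9·3=27≡1. Apply D(y)=3·(y−18) mod 26:
I(8): 3·(8−18)=-30≡22 → W
P(15): 3·(15−18)=-9≡17 → R
D(3): 3·(3−18)=-45≡7 → H
Q(16): 3·(16−18)=-6≡20 → U
D(3): 3·(3−18)=-45≡7 → H
K(10): 3·(10−18)=-24≡2 → C
C(2): 3·(2−18)=-48≡4 → E
D(3): 3·(3−18)=-45≡7 → H
L(11): 3·(11−18)=-21≡5 → F
G(6): 3·(6−18)=-36≡16 → Q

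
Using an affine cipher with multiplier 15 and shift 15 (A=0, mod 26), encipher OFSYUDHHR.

RMZLDIQQK

O(14): 15·14+15=225≡17 → R
F(5): 15·5+15=90≡12 → M
S(18): 15·18+15=285≡25 → Z
Y(24): 15·24+15=375≡11 → L
U(20): 15·20+15=315≡3 → D
D(3): 15·3+15=60≡8 → I
H(7): 15·7+15=120≡16 → Q
H(7): 15·7+15=120≡16 → Q
R(17): 15·17+15=270≡10 → K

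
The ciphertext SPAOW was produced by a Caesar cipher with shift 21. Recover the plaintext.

S(18): 18−21=-3≡23 → X
P(15): 15−21=-6≡20 → U
A(0): 0−21=-21≡5 → F
O(14): 14−21=-7≡19 → T
W(22): 22−21=1 → B

XUFTB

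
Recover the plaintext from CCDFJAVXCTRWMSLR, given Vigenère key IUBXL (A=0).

Repeat the key across the ciphertext: IUBXLIUBXLIUBXLI
C(2)−I(8): -6≡20 → U
C(2)−U(20): -18≡8 → I
D(3)−B(1): 2 → C
F(5)−X(23): -18≡8 → I
J(9)−L(11): -2≡24 → Y
A(0)−I(8): -8≡18 → S
V(21)−U(20): 1 → B
X(23)−B(1): 22 → W
C(2)−X(23): -21≡5 → F
T(19)−L(11): 8 → I
R(17)−I(8): 9 → J
W(22)−U(20): 2 → C
M(12)−B(1): 11 → L
S(18)−X(23): -5≡21 → V
L(11)−L(11): 0 → A
R(17)−I(8): 9 → J

UICIYSBWFIJCLVAJ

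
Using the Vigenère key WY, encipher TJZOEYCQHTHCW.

PHVMAWYODRDAS

Repeat the key across the message: WYWYWYWYWYWYW
T(19)+W(22): 41≡15 → P
J(9)+Y(24): 33≡7 → H
Z(25)+W(22): 47≡21 → V
O(14)+Y(24): 38≡12 → M
E(4)+W(22): 26≡0 → A
Y(24)+Y(24): 48≡22 → W
C(2)+W(22): 24 → Y
Q(16)+Y(24): 40≡14 → O
H(7)+W(22): 29≡3 → D
T(19)+Y(24): 43≡17 → R
H(7)+W(22): 29≡3 → D
C(2)+Y(24): 26≡0 → A
W(22)+W(22): 44≡18 → S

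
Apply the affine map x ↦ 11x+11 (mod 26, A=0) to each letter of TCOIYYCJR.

T(19): 11·19+11=220≡12 → M
C(2): 11·2+11=33≡7 → H
O(14): 11·14+11=165≡9 → J
I(8): 11·8+11=99≡21 → V
Y(24): 11·24+11=275≡15 → P
Y(24): 11·24+11=275≡15 → P
C(2): 11·2+11=33≡7 → H
J(9): 11·9+11=110≡6 → G
R(17): 11·17+11=198≡16 → Q

MHJVPPHGQ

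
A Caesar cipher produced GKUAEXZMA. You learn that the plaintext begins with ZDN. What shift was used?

From the crib: G(6)−Z(25)=-19≡7, so the shift is 7.

7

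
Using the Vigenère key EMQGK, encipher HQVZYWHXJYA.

Repeat the key across the message: EMQGKEMQGKE
H(7)+E(4): 11 → L
Q(16)+M(12): 28≡2 → C
V(21)+Q(16): 37≡11 → L
Z(25)+G(6): 31≡5 → F
Y(24)+K(10): 34≡8 → I
W(22)+E(4): 26≡0 → A
H(7)+M(12): 19 → T
X(23)+Q(16): 39≡13 → N
J(9)+G(6): 15 → P
Y(24)+K(10): 34≡8 → I
A(0)+E(4): 4 → E

LCLFIATNPIE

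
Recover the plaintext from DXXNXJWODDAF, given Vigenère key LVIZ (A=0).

Repeat the key across the ciphertext: LVIZLVIZLVIZ
D(3)−L(11): -8≡18 → S
X(23)−V(21): 2 → C
X(23)−I(8): 15 → P
N(13)−Z(25): -12≡14 → O
X(23)−L(11): 12 → M
J(9)−V(21): -12≡14 → O
W(22)−I(8): 14 → O
O(14)−Z(25): -11≡15 → P
D(3)−L(11): -8≡18 → S
D(3)−V(21): -18≡8 → I
A(0)−I(8): -8≡18 → S
F(5)−Z(25): -20≡6 → G

SCPOMOOPSISG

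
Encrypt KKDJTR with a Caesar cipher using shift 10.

UUNTDB

K(10): 10+10=20 → U
K(10): 10+10=20 → U
D(3): 3+10=13 → N
J(9): 9+10=19 → T
T(19): 19+10=29≡3 → D
R(17): 17+10=27≡1 → B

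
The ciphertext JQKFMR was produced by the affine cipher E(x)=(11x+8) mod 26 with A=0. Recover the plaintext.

The inverse of 11 mod 26 is 19, since 11·19=209≡1. Apply D(y)=19·(y−8) mod 26:
J(9): 19·(9−8)=19 → T
Q(16): 19·(16−8)=152≡22 → W
K(10): 19·(10−8)=38≡12 → M
F(5): 19·(5−8)=-57≡21 → V
M(12): 19·(12−8)=76≡24 → Y
R(17): 19·(17−8)=171≡15 → P

TWMVYP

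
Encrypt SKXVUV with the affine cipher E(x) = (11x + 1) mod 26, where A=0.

RHUYNY

S(18): 11·18+1=199≡17 → R
K(10): 11·10+1=111≡7 → H
X(23): 11·23+1=254≡20 → U
V(21): 11·21+1=232≡24 → Y
U(20): 11·20+1=221≡13 → N
V(21): 11·21+1=232≡24 → Y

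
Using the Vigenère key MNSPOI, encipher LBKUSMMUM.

XOCJGUYHE

Repeat the key across the message: MNSPOIMNS
L(11)+M(12): 23 → X
B(1)+N(13): 14 → O
K(10)+S(18): 28≡2 → C
U(20)+P(15): 35≡9 → J
S(18)+O(14): 32≡6 → G
M(12)+I(8): 20 → U
M(12)+M(12): 24 → Y
U(20)+N(13): 33≡7 → H
M(12)+S(18): 30≡4 → E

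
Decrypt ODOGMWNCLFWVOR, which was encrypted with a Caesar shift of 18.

WLWOUEVKTNEDWZ

O(14): 14−18=-4≡22 → W
D(3): 3−18=-15≡11 → L
O(14): 14−18=-4≡22 → W
G(6): 6−18=-12≡14 → O
M(12): 12−18=-6≡20 → U
W(22): 22−18=4 → E
N(13): 13−18=-5≡21 → V
C(2): 2−18=-16≡10 → K
L(11): 11−18=-7≡19 → T
F(5): 5−18=-13≡13 → N
W(22): 22−18=4 → E
V(21): 21−18=3 → D
O(14): 14−18=-4≡22 → W
R(17): 17−18=-1≡25 → Z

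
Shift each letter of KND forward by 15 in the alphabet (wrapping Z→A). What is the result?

K(10): 10+15=25 → Z
N(13): 13+15=28≡2 → C
D(3): 3+15=18 → S

ZCS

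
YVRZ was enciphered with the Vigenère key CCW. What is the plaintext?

Repeat the key across the ciphertext: CCWC
Y(24)−C(2): 22 → W
V(21)−C(2): 19 → T
R(17)−W(22): -5≡21 → V
Z(25)−C(2): 23 → X

WTVX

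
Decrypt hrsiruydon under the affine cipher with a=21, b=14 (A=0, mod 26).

rpuwpeyxav

The inverse of 21 mod 26 is 5, since 21·5=105≡1. Apply D(y)=5·(y−14) mod 26:
h(7): 5·(7−14)=-35≡17 → r
r(17): 5·(17−14)=15 → p
s(18): 5·(18−14)=20 → u
i(8): 5·(8−14)=-30≡22 → w
r(17): 5·(17−14)=15 → p
u(20): 5·(20−14)=30≡4 → e
y(24): 5·(24−14)=50≡24 → y
d(3): 5·(3−14)=-55≡23 → x
o(14): 5·(14−14)=0 → a
n(13): 5·(13−14)=-5≡21 → v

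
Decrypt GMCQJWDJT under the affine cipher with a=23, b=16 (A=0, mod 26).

The inverse of 23 mod 26 is 17, since 23·17=391≡1. Apply D(y)=17·(y−16) mod 26:
G(6): 17·(6−16)=-170≡12 → M
M(12): 17·(12−16)=-68≡10 → K
C(2): 17·(2−16)=-238≡22 → W
Q(16): 17·(16−16)=0 → A
J(9): 17·(9−16)=-119≡11 → L
W(22): 17·(22−16)=102≡24 → Y
D(3): 17·(3−16)=-221≡13 → N
J(9): 17·(9−16)=-119≡11 → L
T(19): 17·(19−16)=51≡25 → Z

MKWALYNLZ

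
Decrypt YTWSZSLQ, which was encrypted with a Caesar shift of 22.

Y(24): 24−22=2 → C
T(19): 19−22=-3≡23 → X
W(22): 22−22=0 → A
S(18): 18−22=-4≡22 → W
Z(25): 25−22=3 → D
S(18): 18−22=-4≡22 → W
L(11): 11−22=-11≡15 → P
Q(16): 16−22=-6≡20 → U

CXAWDWPU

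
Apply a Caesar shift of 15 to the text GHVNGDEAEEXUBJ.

VWKCVSTPTTMJQY

G(6): 6+15=21 → V
H(7): 7+15=22 → W
V(21): 21+15=36≡10 → K
N(13): 13+15=28≡2 → C
G(6): 6+15=21 → V
D(3): 3+15=18 → S
E(4): 4+15=19 → T
A(0): 0+15=15 → P
E(4): 4+15=19 → T
E(4): 4+15=19 → T
X(23): 23+15=38≡12 → M
U(20): 20+15=35≡9 → J
B(1): 1+15=16 → Q
J(9): 9+15=24 → Y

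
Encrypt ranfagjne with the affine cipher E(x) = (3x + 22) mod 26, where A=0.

r(17): 3·17+22=73≡21 → v
a(0): 3·0+22=22 → w
n(13): 3·13+22=61≡9 → j
f(5): 3·5+22=37≡11 → l
a(0): 3·0+22=22 → w
g(6): 3·6+22=40≡14 → o
j(9): 3·9+22=49≡23 → x
n(13): 3·13+22=61≡9 → j
e(4): 3·4+22=34≡8 → i

vwjlwoxji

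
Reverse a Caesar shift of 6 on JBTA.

DVNU

J(9): 9−6=3 → D
B(1): 1−6=-5≡21 → V
T(19): 19−6=13 → N
A(0): 0−6=-6≡20 → U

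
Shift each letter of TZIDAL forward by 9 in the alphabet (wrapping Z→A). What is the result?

CIRMJU

T(19): 19+9=28≡2 → C
Z(25): 25+9=34≡8 → I
I(8): 8+9=17 → R
D(3): 3+9=12 → M
A(0): 0+9=9 → J
L(11): 11+9=20 → U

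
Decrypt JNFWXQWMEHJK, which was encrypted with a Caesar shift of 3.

GKCTUNTJBEGH

J(9): 9−3=6 → G
N(13): 13−3=10 → K
F(5): 5−3=2 → C
W(22): 22−3=19 → T
X(23): 23−3=20 → U
Q(16): 16−3=13 → N
W(22): 22−3=19 → T
M(12): 12−3=9 → J
E(4): 4−3=1 → B
H(7): 7−3=4 → E
J(9): 9−3=6 → G
K(10): 10−3=7 → H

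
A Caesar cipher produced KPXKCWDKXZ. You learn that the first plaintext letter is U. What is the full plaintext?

From the crib: K(10)−U(20)=-10≡16, so the shift is 16.
Subtract 16 from each ciphertext letter:
K(10): 10−16=-6≡20 → U
P(15): 15−16=-1≡25 → Z
X(23): 23−16=7 → H
K(10): 10−16=-6≡20 → U
C(2): 2−16=-14≡12 → M
W(22): 22−16=6 → G
D(3): 3−16=-13≡13 → N
K(10): 10−16=-6≡20 → U
X(23): 23−16=7 → H
Z(25): 25−16=9 → J

UZHUMGNUHJ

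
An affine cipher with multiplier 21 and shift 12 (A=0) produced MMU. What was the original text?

AAO

The inverse of 21 mod 26 is 5, since 21·5=105≡1. Apply D(y)=5·(y−12) mod 26:
M(12): 5·(12−12)=0 → A
M(12): 5·(12−12)=0 → A
U(20): 5·(20−12)=40≡14 → O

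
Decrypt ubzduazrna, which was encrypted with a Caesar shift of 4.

qxvzqwvnjw

u(20): 20−4=16 → q
b(1): 1−4=-3≡23 → x
z(25): 25−4=21 → v
d(3): 3−4=-1≡25 → z
u(20): 20−4=16 → q
a(0): 0−4=-4≡22 → w
z(25): 25−4=21 → v
r(17): 17−4=13 → n
n(13): 13−4=9 → j
a(0): 0−4=-4≡22 → w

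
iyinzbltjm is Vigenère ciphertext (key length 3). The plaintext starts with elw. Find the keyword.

enm

Subtract each crib letter from the matching ciphertext letter (mod 26):
i(8)−e(4)=4 → e
y(24)−l(11)=13 → n
i(8)−w(22)=-14≡12 → m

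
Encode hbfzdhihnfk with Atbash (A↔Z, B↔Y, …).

h(7) → s(18)
b(1) → y(24)
f(5) → u(20)
z(25) → a(0)
d(3) → w(22)
h(7) → s(18)
i(8) → r(17)
h(7) → s(18)
n(13) → m(12)
f(5) → u(20)
k(10) → p(15)

syuawsrsmup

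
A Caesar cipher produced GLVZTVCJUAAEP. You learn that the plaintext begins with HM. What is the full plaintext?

From the crib: G(6)−H(7)=-1≡25, so the shift is 25.
Subtract 25 from each ciphertext letter:
G(6): 6−25=-19≡7 → H
L(11): 11−25=-14≡12 → M
V(21): 21−25=-4≡22 → W
Z(25): 25−25=0 → A
T(19): 19−25=-6≡20 → U
V(21): 21−25=-4≡22 → W
C(2): 2−25=-23≡3 → D
J(9): 9−25=-16≡10 → K
U(20): 20−25=-5≡21 → V
A(0): 0−25=-25≡1 → B
A(0): 0−25=-25≡1 → B
E(4): 4−25=-21≡5 → F
P(15): 15−25=-10≡16 → Q

HMWAUWDKVBBFQ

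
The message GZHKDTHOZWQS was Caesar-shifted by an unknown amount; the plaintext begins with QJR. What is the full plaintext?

QJRUNDRYJGAC

From the crib: G(6)−Q(16)=-10≡16, so the shift is 16.
Subtract 16 from each ciphertext letter:
G(6): 6−16=-10≡16 → Q
Z(25): 25−16=9 → J
H(7): 7−16=-9≡17 → R
K(10): 10−16=-6≡20 → U
D(3): 3−16=-13≡13 → N
T(19): 19−16=3 → D
H(7): 7−16=-9≡17 → R
O(14): 14−16=-2≡24 → Y
Z(25): 25−16=9 → J
W(22): 22−16=6 → G
Q(16): 16−16=0 → A
S(18): 18−16=2 → C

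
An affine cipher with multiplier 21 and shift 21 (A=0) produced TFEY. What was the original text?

QYTP

The inverse of 21 mod 26 is 5, since 21·5=105≡1. Apply D(y)=5·(y−21) mod 26:
T(19): 5·(19−21)=-10≡16 → Q
F(5): 5·(5−21)=-80≡24 → Y
E(4): 5·(4−21)=-85≡19 → T
Y(24): 5·(24−21)=15 → P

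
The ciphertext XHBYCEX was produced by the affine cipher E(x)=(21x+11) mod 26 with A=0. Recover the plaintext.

IGCNHRI

The inverse of 21 mod 26 is 5, since 21·5=105≡1. Apply D(y)=5·(y−11) mod 26:
X(23): 5·(23−11)=60≡8 → I
H(7): 5·(7−11)=-20≡6 → G
B(1): 5·(1−11)=-50≡2 → C
Y(24): 5·(24−11)=65≡13 → N
C(2): 5·(2−11)=-45≡7 → H
E(4): 5·(4−11)=-35≡17 → R
X(23): 5·(23−11)=60≡8 → I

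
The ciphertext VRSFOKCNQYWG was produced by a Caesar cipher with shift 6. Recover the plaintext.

PLMZIEWHKSQA

V(21): 21−6=15 → P
R(17): 17−6=11 → L
S(18): 18−6=12 → M
F(5): 5−6=-1≡25 → Z
O(14): 14−6=8 → I
K(10): 10−6=4 → E
C(2): 2−6=-4≡22 → W
N(13): 13−6=7 → H
Q(16): 16−6=10 → K
Y(24): 24−6=18 → S
W(22): 22−6=16 → Q
G(6): 6−6=0 → A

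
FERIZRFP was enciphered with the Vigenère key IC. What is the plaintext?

XCJGRPXN

Repeat the key across the ciphertext: ICICICIC
F(5)−I(8): -3≡23 → X
E(4)−C(2): 2 → C
R(17)−I(8): 9 → J
I(8)−C(2): 6 → G
Z(25)−I(8): 17 → R
R(17)−C(2): 15 → P
F(5)−I(8): -3≡23 → X
P(15)−C(2): 13 → N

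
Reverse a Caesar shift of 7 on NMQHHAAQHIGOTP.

N(13): 13−7=6 → G
M(12): 12−7=5 → F
Q(16): 16−7=9 → J
H(7): 7−7=0 → A
H(7): 7−7=0 → A
A(0): 0−7=-7≡19 → T
A(0): 0−7=-7≡19 → T
Q(16): 16−7=9 → J
H(7): 7−7=0 → A
I(8): 8−7=1 → B
G(6): 6−7=-1≡25 → Z
O(14): 14−7=7 → H
T(19): 19−7=12 → M
P(15): 15−7=8 → I

GFJAATTJABZHMI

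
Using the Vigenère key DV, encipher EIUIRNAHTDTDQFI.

HDXDUIDCWYWYTAL

Repeat the key across the message: DVDVDVDVDVDVDVD
E(4)+D(3): 7 → H
I(8)+V(21): 29≡3 → D
U(20)+D(3): 23 → X
I(8)+V(21): 29≡3 → D
R(17)+D(3): 20 → U
N(13)+V(21): 34≡8 → I
A(0)+D(3): 3 → D
H(7)+V(21): 28≡2 → C
T(19)+D(3): 22 → W
D(3)+V(21): 24 → Y
T(19)+D(3): 22 → W
D(3)+V(21): 24 → Y
Q(16)+D(3): 19 → T
F(5)+V(21): 26≡0 → A
I(8)+D(3): 11 → L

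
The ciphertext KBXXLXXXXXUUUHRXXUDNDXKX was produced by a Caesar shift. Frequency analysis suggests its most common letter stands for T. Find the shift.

4

The most frequent ciphertext letter is X (appears 11 times).
X is position 23; T is position 19.
Shift = 4.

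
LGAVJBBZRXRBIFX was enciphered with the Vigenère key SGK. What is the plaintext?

TAQDDRJTHFLRQZN

Repeat the key across the ciphertext: SGKSGKSGKSGKSGK
L(11)−S(18): -7≡19 → T
G(6)−G(6): 0 → A
A(0)−K(10): -10≡16 → Q
V(21)−S(18): 3 → D
J(9)−G(6): 3 → D
B(1)−K(10): -9≡17 → R
B(1)−S(18): -17≡9 → J
Z(25)−G(6): 19 → T
R(17)−K(10): 7 → H
X(23)−S(18): 5 → F
R(17)−G(6): 11 → L
B(1)−K(10): -9≡17 → R
I(8)−S(18): -10≡16 → Q
F(5)−G(6): -1≡25 → Z
X(23)−K(10): 13 → N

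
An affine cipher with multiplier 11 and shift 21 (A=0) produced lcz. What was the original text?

The inverse of 11 mod 26 is 19, since 11·19=209≡1. Apply D(y)=19·(y−21) mod 26:
l(11): 19·(11−21)=-190≡18 → s
c(2): 19·(2−21)=-361≡3 → d
z(25): 19·(25−21)=76≡24 → y

sdy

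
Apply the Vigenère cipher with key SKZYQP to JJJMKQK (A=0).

Repeat the key across the message: SKZYQPS
J(9)+S(18): 27≡1 → B
J(9)+K(10): 19 → T
J(9)+Z(25): 34≡8 → I
M(12)+Y(24): 36≡10 → K
K(10)+Q(16): 26≡0 → A
Q(16)+P(15): 31≡5 → F
K(10)+S(18): 28≡2 → C

BTIKAFC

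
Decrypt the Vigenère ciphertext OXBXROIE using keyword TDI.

Repeat the key across the ciphertext: TDITDITD
O(14)−T(19): -5≡21 → V
X(23)−D(3): 20 → U
B(1)−I(8): -7≡19 → T
X(23)−T(19): 4 → E
R(17)−D(3): 14 → O
O(14)−I(8): 6 → G
I(8)−T(19): -11≡15 → P
E(4)−D(3): 1 → B

VUTEOGPB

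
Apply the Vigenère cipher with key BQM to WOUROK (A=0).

XEGSEW

Repeat the key across the message: BQMBQM
W(22)+B(1): 23 → X
O(14)+Q(16): 30≡4 → E
U(20)+M(12): 32≡6 → G
R(17)+B(1): 18 → S
O(14)+Q(16): 30≡4 → E
K(10)+M(12): 22 → W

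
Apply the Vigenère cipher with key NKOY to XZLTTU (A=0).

Repeat the key across the message: NKOYNK
X(23)+N(13): 36≡10 → K
Z(25)+K(10): 35≡9 → J
L(11)+O(14): 25 → Z
T(19)+Y(24): 43≡17 → R
T(19)+N(13): 32≡6 → G
U(20)+K(10): 30≡4 → E

KJZRGE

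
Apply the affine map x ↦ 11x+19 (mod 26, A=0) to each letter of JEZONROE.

OLIRGYRL

J(9): 11·9+19=118≡14 → O
E(4): 11·4+19=63≡11 → L
Z(25): 11·25+19=294≡8 → I
O(14): 11·14+19=173≡17 → R
N(13): 11·13+19=162≡6 → G
R(17): 11·17+19=206≡24 → Y
O(14): 11·14+19=173≡17 → R
E(4): 11·4+19=63≡11 → L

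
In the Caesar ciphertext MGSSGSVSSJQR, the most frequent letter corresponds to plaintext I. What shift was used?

10

The most frequent ciphertext letter is S (appears 5 times).
S is position 18; I is position 8.
Shift = 10.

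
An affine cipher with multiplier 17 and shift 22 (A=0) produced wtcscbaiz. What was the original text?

The inverse of 17 mod 26 is 23, since 17·23=391≡1. Apply D(y)=23·(y−22) mod 26:
w(22): 23·(22−22)=0 → a
t(19): 23·(19−22)=-69≡9 → j
c(2): 23·(2−22)=-460≡8 → i
s(18): 23·(18−22)=-92≡12 → m
c(2): 23·(2−22)=-460≡8 → i
b(1): 23·(1−22)=-483≡11 → l
a(0): 23·(0−22)=-506≡14 → o
i(8): 23·(8−22)=-322≡16 → q
z(25): 23·(25−22)=69≡17 → r

ajimiloqr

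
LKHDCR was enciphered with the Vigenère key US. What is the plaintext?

Repeat the key across the ciphertext: USUSUS
L(11)−U(20): -9≡17 → R
K(10)−S(18): -8≡18 → S
H(7)−U(20): -13≡13 → N
D(3)−S(18): -15≡11 → L
C(2)−U(20): -18≡8 → I
R(17)−S(18): -1≡25 → Z

RSNLIZ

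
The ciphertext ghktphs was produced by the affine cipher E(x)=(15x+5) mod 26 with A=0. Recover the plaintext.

hojuson

The inverse of 15 mod 26 is 7, since 15·7=105≡1. Apply D(y)=7·(y−5) mod 26:
g(6): 7·(6−5)=7 → h
h(7): 7·(7−5)=14 → o
k(10): 7·(10−5)=35≡9 → j
t(19): 7·(19−5)=98≡20 → u
p(15): 7·(15−5)=70≡18 → s
h(7): 7·(7−5)=14 → o
s(18): 7·(18−5)=91≡13 → n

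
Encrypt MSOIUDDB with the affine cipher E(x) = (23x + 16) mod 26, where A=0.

M(12): 23·12+16=292≡6 → G
S(18): 23·18+16=430≡14 → O
O(14): 23·14+16=338≡0 → A
I(8): 23·8+16=200≡18 → S
U(20): 23·20+16=476≡8 → I
D(3): 23·3+16=85≡7 → H
D(3): 23·3+16=85≡7 → H
B(1): 23·1+16=39≡13 → N

GOASIHHN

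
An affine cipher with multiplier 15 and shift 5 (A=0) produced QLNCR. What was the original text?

The inverse of 15 mod 26 is 7, since 15·7=105≡1. Apply D(y)=7·(y−5) mod 26:
Q(16): 7·(16−5)=77≡25 → Z
L(11): 7·(11−5)=42≡16 → Q
N(13): 7·(13−5)=56≡4 → E
C(2): 7·(2−5)=-21≡5 → F
R(17): 7·(17−5)=84≡6 → G

ZQEFG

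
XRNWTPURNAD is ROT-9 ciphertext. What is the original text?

X(23): 23−9=14 → O
R(17): 17−9=8 → I
N(13): 13−9=4 → E
W(22): 22−9=13 → N
T(19): 19−9=10 → K
P(15): 15−9=6 → G
U(20): 20−9=11 → L
R(17): 17−9=8 → I
N(13): 13−9=4 → E
A(0): 0−9=-9≡17 → R
D(3): 3−9=-6≡20 → U

OIENKGLIERU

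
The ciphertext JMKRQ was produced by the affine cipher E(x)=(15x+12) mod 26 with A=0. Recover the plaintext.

FAMJC

The inverse of 15 mod 26 is 7, since 15·7=105≡1. Apply D(y)=7·(y−12) mod 26:
J(9): 7·(9−12)=-21≡5 → F
M(12): 7·(12−12)=0 → A
K(10): 7·(10−12)=-14≡12 → M
R(17): 7·(17−12)=35≡9 → J
Q(16): 7·(16−12)=28≡2 → C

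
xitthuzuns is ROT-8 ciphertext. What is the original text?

x(23): 23−8=15 → p
i(8): 8−8=0 → a
t(19): 19−8=11 → l
t(19): 19−8=11 → l
h(7): 7−8=-1≡25 → z
u(20): 20−8=12 → m
z(25): 25−8=17 → r
u(20): 20−8=12 → m
n(13): 13−8=5 → f
s(18): 18−8=10 → k

pallzmrmfk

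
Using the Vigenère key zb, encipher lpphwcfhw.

kqoivdeiv

Repeat the key across the message: zbzbzbzbz
l(11)+z(25): 36≡10 → k
p(15)+b(1): 16 → q
p(15)+z(25): 40≡14 → o
h(7)+b(1): 8 → i
w(22)+z(25): 47≡21 → v
c(2)+b(1): 3 → d
f(5)+z(25): 30≡4 → e
h(7)+b(1): 8 → i
w(22)+z(25): 47≡21 → v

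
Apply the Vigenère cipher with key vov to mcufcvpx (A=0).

hqpaqqkl

Repeat the key across the message: vovvovvo
m(12)+v(21): 33≡7 → h
c(2)+o(14): 16 → q
u(20)+v(21): 41≡15 → p
f(5)+v(21): 26≡0 → a
c(2)+o(14): 16 → q
v(21)+v(21): 42≡16 → q
p(15)+v(21): 36≡10 → k
x(23)+o(14): 37≡11 → l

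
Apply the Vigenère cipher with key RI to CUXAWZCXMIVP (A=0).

TCOINHTFDQMX

Repeat the key across the message: RIRIRIRIRIRI
C(2)+R(17): 19 → T
U(20)+I(8): 28≡2 → C
X(23)+R(17): 40≡14 → O
A(0)+I(8): 8 → I
W(22)+R(17): 39≡13 → N
Z(25)+I(8): 33≡7 → H
C(2)+R(17): 19 → T
X(23)+I(8): 31≡5 → F
M(12)+R(17): 29≡3 → D
I(8)+I(8): 16 → Q
V(21)+R(17): 38≡12 → M
P(15)+I(8): 23 → X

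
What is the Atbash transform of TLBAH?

GOYZS

T(19) → G(6)
L(11) → O(14)
B(1) → Y(24)
A(0) → Z(25)
H(7) → S(18)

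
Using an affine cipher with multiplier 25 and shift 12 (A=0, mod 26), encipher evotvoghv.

irytrygfr

e(4): 25·4+12=112≡8 → i
v(21): 25·21+12=537≡17 → r
o(14): 25·14+12=362≡24 → y
t(19): 25·19+12=487≡19 → t
v(21): 25·21+12=537≡17 → r
o(14): 25·14+12=362≡24 → y
g(6): 25·6+12=162≡6 → g
h(7): 25·7+12=187≡5 → f
v(21): 25·21+12=537≡17 → r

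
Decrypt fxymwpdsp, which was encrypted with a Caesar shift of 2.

f(5): 5−2=3 → d
x(23): 23−2=21 → v
y(24): 24−2=22 → w
m(12): 12−2=10 → k
w(22): 22−2=20 → u
p(15): 15−2=13 → n
d(3): 3−2=1 → b
s(18): 18−2=16 → q
p(15): 15−2=13 → n

dvwkunbqn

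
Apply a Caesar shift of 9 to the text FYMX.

F(5): 5+9=14 → O
Y(24): 24+9=33≡7 → H
M(12): 12+9=21 → V
X(23): 23+9=32≡6 → G

OHVG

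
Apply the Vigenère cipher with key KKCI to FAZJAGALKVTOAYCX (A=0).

Repeat the key across the message: KKCIKKCIKKCIKKCI
F(5)+K(10): 15 → P
A(0)+K(10): 10 → K
Z(25)+C(2): 27≡1 → B
J(9)+I(8): 17 → R
A(0)+K(10): 10 → K
G(6)+K(10): 16 → Q
A(0)+C(2): 2 → C
L(11)+I(8): 19 → T
K(10)+K(10): 20 → U
V(21)+K(10): 31≡5 → F
T(19)+C(2): 21 → V
O(14)+I(8): 22 → W
A(0)+K(10): 10 → K
Y(24)+K(10): 34≡8 → I
C(2)+C(2): 4 → E
X(23)+I(8): 31≡5 → F

PKBRKQCTUFVWKIEF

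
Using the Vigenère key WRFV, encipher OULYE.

KLQTA

Repeat the key across the message: WRFVW
O(14)+W(22): 36≡10 → K
U(20)+R(17): 37≡11 → L
L(11)+F(5): 16 → Q
Y(24)+V(21): 45≡19 → T
E(4)+W(22): 26≡0 → A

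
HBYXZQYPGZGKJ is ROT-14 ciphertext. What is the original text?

H(7): 7−14=-7≡19 → T
B(1): 1−14=-13≡13 → N
Y(24): 24−14=10 → K
X(23): 23−14=9 → J
Z(25): 25−14=11 → L
Q(16): 16−14=2 → C
Y(24): 24−14=10 → K
P(15): 15−14=1 → B
G(6): 6−14=-8≡18 → S
Z(25): 25−14=11 → L
G(6): 6−14=-8≡18 → S
K(10): 10−14=-4≡22 → W
J(9): 9−14=-5≡21 → V

TNKJLCKBSLSWV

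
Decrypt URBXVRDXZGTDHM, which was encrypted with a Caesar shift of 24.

WTDZXTFZBIVFJO

U(20): 20−24=-4≡22 → W
R(17): 17−24=-7≡19 → T
B(1): 1−24=-23≡3 → D
X(23): 23−24=-1≡25 → Z
V(21): 21−24=-3≡23 → X
R(17): 17−24=-7≡19 → T
D(3): 3−24=-21≡5 → F
X(23): 23−24=-1≡25 → Z
Z(25): 25−24=1 → B
G(6): 6−24=-18≡8 → I
T(19): 19−24=-5≡21 → V
D(3): 3−24=-21≡5 → F
H(7): 7−24=-17≡9 → J
M(12): 12−24=-12≡14 → O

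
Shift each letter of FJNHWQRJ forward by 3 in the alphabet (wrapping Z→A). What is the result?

IMQKZTUM

F(5): 5+3=8 → I
J(9): 9+3=12 → M
N(13): 13+3=16 → Q
H(7): 7+3=10 → K
W(22): 22+3=25 → Z
Q(16): 16+3=19 → T
R(17): 17+3=20 → U
J(9): 9+3=12 → M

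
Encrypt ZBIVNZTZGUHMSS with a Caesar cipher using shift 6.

FHOBTFZFMANSYY

Z(25): 25+6=31≡5 → F
B(1): 1+6=7 → H
I(8): 8+6=14 → O
V(21): 21+6=27≡1 → B
N(13): 13+6=19 → T
Z(25): 25+6=31≡5 → F
T(19): 19+6=25 → Z
Z(25): 25+6=31≡5 → F
G(6): 6+6=12 → M
U(20): 20+6=26≡0 → A
H(7): 7+6=13 → N
M(12): 12+6=18 → S
S(18): 18+6=24 → Y
S(18): 18+6=24 → Y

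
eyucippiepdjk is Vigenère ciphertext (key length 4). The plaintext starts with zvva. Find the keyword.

fdzc

Subtract each crib letter from the matching ciphertext letter (mod 26):
e(4)−z(25)=-21≡5 → f
y(24)−v(21)=3 → d
u(20)−v(21)=-1≡25 → z
c(2)−a(0)=2 → c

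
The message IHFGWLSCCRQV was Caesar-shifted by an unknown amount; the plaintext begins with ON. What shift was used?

20

From the crib: I(8)−O(14)=-6≡20, so the shift is 20.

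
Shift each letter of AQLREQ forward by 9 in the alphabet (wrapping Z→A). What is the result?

A(0): 0+9=9 → J
Q(16): 16+9=25 → Z
L(11): 11+9=20 → U
R(17): 17+9=26≡0 → A
E(4): 4+9=13 → N
Q(16): 16+9=25 → Z

JZUANZ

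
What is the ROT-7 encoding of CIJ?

C(2): 2+7=9 → J
I(8): 8+7=15 → P
J(9): 9+7=16 → Q

JPQ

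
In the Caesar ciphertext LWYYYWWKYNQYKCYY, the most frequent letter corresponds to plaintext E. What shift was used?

The most frequent ciphertext letter is Y (appears 7 times).
Y is position 24; E is position 4.
Shift = 20.

20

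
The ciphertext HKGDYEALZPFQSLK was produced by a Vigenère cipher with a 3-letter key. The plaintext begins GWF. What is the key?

Subtract each crib letter from the matching ciphertext letter (mod 26):
H(7)−G(6)=1 → B
K(10)−W(22)=-12≡14 → O
G(6)−F(5)=1 → B

BOB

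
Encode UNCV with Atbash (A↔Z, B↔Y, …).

FMXE

U(20) → F(5)
N(13) → M(12)
C(2) → X(23)
V(21) → E(4)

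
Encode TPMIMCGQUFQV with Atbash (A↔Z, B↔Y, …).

GKNRNXTJFUJE

T(19) → G(6)
P(15) → K(10)
M(12) → N(13)
I(8) → R(17)
M(12) → N(13)
C(2) → X(23)
G(6) → T(19)
Q(16) → J(9)
U(20) → F(5)
F(5) → U(20)
Q(16) → J(9)
V(21) → E(4)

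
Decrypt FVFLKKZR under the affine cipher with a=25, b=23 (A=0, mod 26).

SCSMNNYG

The inverse of 25 mod 26 is 25, since 25·25=625≡1. Apply D(y)=25·(y−23) mod 26:
F(5): 25·(5−23)=-450≡18 → S
V(21): 25·(21−23)=-50≡2 → C
F(5): 25·(5−23)=-450≡18 → S
L(11): 25·(11−23)=-300≡12 → M
K(10): 25·(10−23)=-325≡13 → N
K(10): 25·(10−23)=-325≡13 → N
Z(25): 25·(25−23)=50≡24 → Y
R(17): 25·(17−23)=-150≡6 → G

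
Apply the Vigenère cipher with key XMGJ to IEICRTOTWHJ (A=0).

FQOLOFUCTTP

Repeat the key across the message: XMGJXMGJXMG
I(8)+X(23): 31≡5 → F
E(4)+M(12): 16 → Q
I(8)+G(6): 14 → O
C(2)+J(9): 11 → L
R(17)+X(23): 40≡14 → O
T(19)+M(12): 31≡5 → F
O(14)+G(6): 20 → U
T(19)+J(9): 28≡2 → C
W(22)+X(23): 45≡19 → T
H(7)+M(12): 19 → T
J(9)+G(6): 15 → P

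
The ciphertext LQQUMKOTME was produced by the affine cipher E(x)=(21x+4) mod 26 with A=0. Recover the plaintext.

The inverse of 21 mod 26 is 5, since 21·5=105≡1. Apply D(y)=5·(y−4) mod 26:
L(11): 5·(11−4)=35≡9 → J
Q(16): 5·(16−4)=60≡8 → I
Q(16): 5·(16−4)=60≡8 → I
U(20): 5·(20−4)=80≡2 → C
M(12): 5·(12−4)=40≡14 → O
K(10): 5·(10−4)=30≡4 → E
O(14): 5·(14−4)=50≡24 → Y
T(19): 5·(19−4)=75≡23 → X
M(12): 5·(12−4)=40≡14 → O
E(4): 5·(4−4)=0 → A

JIICOEYXOA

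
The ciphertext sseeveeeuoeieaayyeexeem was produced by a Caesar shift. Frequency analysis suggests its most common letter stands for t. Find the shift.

The most frequent ciphertext letter is e (appears 11 times).
e is position 4; t is position 19.
Shift = -15≡11.

11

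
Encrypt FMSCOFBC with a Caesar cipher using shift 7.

MTZJVMIJ

F(5): 5+7=12 → M
M(12): 12+7=19 → T
S(18): 18+7=25 → Z
C(2): 2+7=9 → J
O(14): 14+7=21 → V
F(5): 5+7=12 → M
B(1): 1+7=8 → I
C(2): 2+7=9 → J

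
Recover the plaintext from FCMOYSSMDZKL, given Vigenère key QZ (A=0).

PDWPITCNNAUM

Repeat the key across the ciphertext: QZQZQZQZQZQZ
F(5)−Q(16): -11≡15 → P
C(2)−Z(25): -23≡3 → D
M(12)−Q(16): -4≡22 → W
O(14)−Z(25): -11≡15 → P
Y(24)−Q(16): 8 → I
S(18)−Z(25): -7≡19 → T
S(18)−Q(16): 2 → C
M(12)−Z(25): -13≡13 → N
D(3)−Q(16): -13≡13 → N
Z(25)−Z(25): 0 → A
K(10)−Q(16): -6≡20 → U
L(11)−Z(25): -14≡12 → M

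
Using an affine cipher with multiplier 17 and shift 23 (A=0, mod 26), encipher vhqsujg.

v(21): 17·21+23=380≡16 → q
h(7): 17·7+23=142≡12 → m
q(16): 17·16+23=295≡9 → j
s(18): 17·18+23=329≡17 → r
u(20): 17·20+23=363≡25 → z
j(9): 17·9+23=176≡20 → u
g(6): 17·6+23=125≡21 → v

qmjrzuv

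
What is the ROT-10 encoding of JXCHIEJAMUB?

THMRSOTKWEL

J(9): 9+10=19 → T
X(23): 23+10=33≡7 → H
C(2): 2+10=12 → M
H(7): 7+10=17 → R
I(8): 8+10=18 → S
E(4): 4+10=14 → O
J(9): 9+10=19 → T
A(0): 0+10=10 → K
M(12): 12+10=22 → W
U(20): 20+10=30≡4 → E
B(1): 1+10=11 → L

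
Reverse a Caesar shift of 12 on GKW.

G(6): 6−12=-6≡20 → U
K(10): 10−12=-2≡24 → Y
W(22): 22−12=10 → K

UYK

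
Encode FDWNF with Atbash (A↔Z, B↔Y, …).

UWDMU

F(5) → U(20)
D(3) → W(22)
W(22) → D(3)
N(13) → M(12)
F(5) → U(20)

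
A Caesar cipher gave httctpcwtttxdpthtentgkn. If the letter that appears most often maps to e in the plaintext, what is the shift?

15

The most frequent ciphertext letter is t (appears 9 times).
t is position 19; e is position 4.
Shift = 15.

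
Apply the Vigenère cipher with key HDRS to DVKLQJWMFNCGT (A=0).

KYBDXMNEMQTYA

Repeat the key across the message: HDRSHDRSHDRSH
D(3)+H(7): 10 → K
V(21)+D(3): 24 → Y
K(10)+R(17): 27≡1 → B
L(11)+S(18): 29≡3 → D
Q(16)+H(7): 23 → X
J(9)+D(3): 12 → M
W(22)+R(17): 39≡13 → N
M(12)+S(18): 30≡4 → E
F(5)+H(7): 12 → M
N(13)+D(3): 16 → Q
C(2)+R(17): 19 → T
G(6)+S(18): 24 → Y
T(19)+H(7): 26≡0 → A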